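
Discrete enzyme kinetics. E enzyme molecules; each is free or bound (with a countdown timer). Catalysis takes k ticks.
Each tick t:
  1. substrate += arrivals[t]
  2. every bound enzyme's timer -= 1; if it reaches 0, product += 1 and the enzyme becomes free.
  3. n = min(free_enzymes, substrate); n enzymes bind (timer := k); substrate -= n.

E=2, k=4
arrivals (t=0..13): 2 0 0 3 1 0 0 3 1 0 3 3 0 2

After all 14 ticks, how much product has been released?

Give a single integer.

Answer: 6

Derivation:
t=0: arr=2 -> substrate=0 bound=2 product=0
t=1: arr=0 -> substrate=0 bound=2 product=0
t=2: arr=0 -> substrate=0 bound=2 product=0
t=3: arr=3 -> substrate=3 bound=2 product=0
t=4: arr=1 -> substrate=2 bound=2 product=2
t=5: arr=0 -> substrate=2 bound=2 product=2
t=6: arr=0 -> substrate=2 bound=2 product=2
t=7: arr=3 -> substrate=5 bound=2 product=2
t=8: arr=1 -> substrate=4 bound=2 product=4
t=9: arr=0 -> substrate=4 bound=2 product=4
t=10: arr=3 -> substrate=7 bound=2 product=4
t=11: arr=3 -> substrate=10 bound=2 product=4
t=12: arr=0 -> substrate=8 bound=2 product=6
t=13: arr=2 -> substrate=10 bound=2 product=6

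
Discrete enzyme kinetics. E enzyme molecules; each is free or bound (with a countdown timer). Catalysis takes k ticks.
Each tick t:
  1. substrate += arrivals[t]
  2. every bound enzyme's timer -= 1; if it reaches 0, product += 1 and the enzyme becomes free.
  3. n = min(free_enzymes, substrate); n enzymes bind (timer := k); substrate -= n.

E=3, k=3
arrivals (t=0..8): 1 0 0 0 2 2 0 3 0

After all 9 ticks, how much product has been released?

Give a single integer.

t=0: arr=1 -> substrate=0 bound=1 product=0
t=1: arr=0 -> substrate=0 bound=1 product=0
t=2: arr=0 -> substrate=0 bound=1 product=0
t=3: arr=0 -> substrate=0 bound=0 product=1
t=4: arr=2 -> substrate=0 bound=2 product=1
t=5: arr=2 -> substrate=1 bound=3 product=1
t=6: arr=0 -> substrate=1 bound=3 product=1
t=7: arr=3 -> substrate=2 bound=3 product=3
t=8: arr=0 -> substrate=1 bound=3 product=4

Answer: 4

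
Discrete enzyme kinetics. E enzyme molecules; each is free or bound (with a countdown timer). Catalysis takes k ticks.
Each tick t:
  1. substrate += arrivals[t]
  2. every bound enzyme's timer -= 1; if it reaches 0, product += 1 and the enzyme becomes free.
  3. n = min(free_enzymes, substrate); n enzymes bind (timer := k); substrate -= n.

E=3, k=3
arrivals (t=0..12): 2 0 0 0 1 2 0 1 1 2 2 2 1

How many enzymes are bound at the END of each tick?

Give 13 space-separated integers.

Answer: 2 2 2 0 1 3 3 3 2 3 3 3 3

Derivation:
t=0: arr=2 -> substrate=0 bound=2 product=0
t=1: arr=0 -> substrate=0 bound=2 product=0
t=2: arr=0 -> substrate=0 bound=2 product=0
t=3: arr=0 -> substrate=0 bound=0 product=2
t=4: arr=1 -> substrate=0 bound=1 product=2
t=5: arr=2 -> substrate=0 bound=3 product=2
t=6: arr=0 -> substrate=0 bound=3 product=2
t=7: arr=1 -> substrate=0 bound=3 product=3
t=8: arr=1 -> substrate=0 bound=2 product=5
t=9: arr=2 -> substrate=1 bound=3 product=5
t=10: arr=2 -> substrate=2 bound=3 product=6
t=11: arr=2 -> substrate=3 bound=3 product=7
t=12: arr=1 -> substrate=3 bound=3 product=8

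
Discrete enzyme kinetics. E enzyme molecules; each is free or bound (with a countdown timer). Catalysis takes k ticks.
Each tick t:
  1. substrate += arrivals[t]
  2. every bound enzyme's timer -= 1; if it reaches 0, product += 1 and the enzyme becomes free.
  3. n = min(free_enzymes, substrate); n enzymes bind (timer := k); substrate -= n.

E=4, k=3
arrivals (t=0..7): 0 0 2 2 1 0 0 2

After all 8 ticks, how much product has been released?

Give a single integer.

Answer: 4

Derivation:
t=0: arr=0 -> substrate=0 bound=0 product=0
t=1: arr=0 -> substrate=0 bound=0 product=0
t=2: arr=2 -> substrate=0 bound=2 product=0
t=3: arr=2 -> substrate=0 bound=4 product=0
t=4: arr=1 -> substrate=1 bound=4 product=0
t=5: arr=0 -> substrate=0 bound=3 product=2
t=6: arr=0 -> substrate=0 bound=1 product=4
t=7: arr=2 -> substrate=0 bound=3 product=4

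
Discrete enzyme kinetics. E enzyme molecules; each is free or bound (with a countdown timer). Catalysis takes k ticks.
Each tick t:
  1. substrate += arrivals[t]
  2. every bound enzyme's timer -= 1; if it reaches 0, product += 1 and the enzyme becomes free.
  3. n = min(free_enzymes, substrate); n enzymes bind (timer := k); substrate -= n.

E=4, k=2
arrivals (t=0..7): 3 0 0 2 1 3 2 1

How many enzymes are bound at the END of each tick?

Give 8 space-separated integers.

Answer: 3 3 0 2 3 4 4 3

Derivation:
t=0: arr=3 -> substrate=0 bound=3 product=0
t=1: arr=0 -> substrate=0 bound=3 product=0
t=2: arr=0 -> substrate=0 bound=0 product=3
t=3: arr=2 -> substrate=0 bound=2 product=3
t=4: arr=1 -> substrate=0 bound=3 product=3
t=5: arr=3 -> substrate=0 bound=4 product=5
t=6: arr=2 -> substrate=1 bound=4 product=6
t=7: arr=1 -> substrate=0 bound=3 product=9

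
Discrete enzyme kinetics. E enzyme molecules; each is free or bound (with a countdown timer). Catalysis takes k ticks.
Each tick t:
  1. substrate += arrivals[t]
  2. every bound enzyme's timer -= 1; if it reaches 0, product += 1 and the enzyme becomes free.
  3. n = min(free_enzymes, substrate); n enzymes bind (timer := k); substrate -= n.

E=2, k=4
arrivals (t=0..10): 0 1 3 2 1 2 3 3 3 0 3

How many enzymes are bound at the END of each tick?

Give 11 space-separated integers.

t=0: arr=0 -> substrate=0 bound=0 product=0
t=1: arr=1 -> substrate=0 bound=1 product=0
t=2: arr=3 -> substrate=2 bound=2 product=0
t=3: arr=2 -> substrate=4 bound=2 product=0
t=4: arr=1 -> substrate=5 bound=2 product=0
t=5: arr=2 -> substrate=6 bound=2 product=1
t=6: arr=3 -> substrate=8 bound=2 product=2
t=7: arr=3 -> substrate=11 bound=2 product=2
t=8: arr=3 -> substrate=14 bound=2 product=2
t=9: arr=0 -> substrate=13 bound=2 product=3
t=10: arr=3 -> substrate=15 bound=2 product=4

Answer: 0 1 2 2 2 2 2 2 2 2 2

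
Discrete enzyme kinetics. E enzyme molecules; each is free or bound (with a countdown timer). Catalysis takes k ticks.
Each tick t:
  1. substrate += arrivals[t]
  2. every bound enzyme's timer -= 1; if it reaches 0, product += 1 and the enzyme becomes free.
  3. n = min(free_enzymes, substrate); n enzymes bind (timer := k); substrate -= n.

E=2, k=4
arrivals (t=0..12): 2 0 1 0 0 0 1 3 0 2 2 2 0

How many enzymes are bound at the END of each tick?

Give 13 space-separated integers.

Answer: 2 2 2 2 1 1 2 2 2 2 2 2 2

Derivation:
t=0: arr=2 -> substrate=0 bound=2 product=0
t=1: arr=0 -> substrate=0 bound=2 product=0
t=2: arr=1 -> substrate=1 bound=2 product=0
t=3: arr=0 -> substrate=1 bound=2 product=0
t=4: arr=0 -> substrate=0 bound=1 product=2
t=5: arr=0 -> substrate=0 bound=1 product=2
t=6: arr=1 -> substrate=0 bound=2 product=2
t=7: arr=3 -> substrate=3 bound=2 product=2
t=8: arr=0 -> substrate=2 bound=2 product=3
t=9: arr=2 -> substrate=4 bound=2 product=3
t=10: arr=2 -> substrate=5 bound=2 product=4
t=11: arr=2 -> substrate=7 bound=2 product=4
t=12: arr=0 -> substrate=6 bound=2 product=5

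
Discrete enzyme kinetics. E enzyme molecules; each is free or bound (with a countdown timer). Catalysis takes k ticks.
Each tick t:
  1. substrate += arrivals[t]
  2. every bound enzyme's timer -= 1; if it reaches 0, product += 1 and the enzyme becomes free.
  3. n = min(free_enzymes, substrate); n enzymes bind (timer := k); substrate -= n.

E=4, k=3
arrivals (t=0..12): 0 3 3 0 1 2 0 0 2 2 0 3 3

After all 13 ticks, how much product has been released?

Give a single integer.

Answer: 12

Derivation:
t=0: arr=0 -> substrate=0 bound=0 product=0
t=1: arr=3 -> substrate=0 bound=3 product=0
t=2: arr=3 -> substrate=2 bound=4 product=0
t=3: arr=0 -> substrate=2 bound=4 product=0
t=4: arr=1 -> substrate=0 bound=4 product=3
t=5: arr=2 -> substrate=1 bound=4 product=4
t=6: arr=0 -> substrate=1 bound=4 product=4
t=7: arr=0 -> substrate=0 bound=2 product=7
t=8: arr=2 -> substrate=0 bound=3 product=8
t=9: arr=2 -> substrate=1 bound=4 product=8
t=10: arr=0 -> substrate=0 bound=4 product=9
t=11: arr=3 -> substrate=1 bound=4 product=11
t=12: arr=3 -> substrate=3 bound=4 product=12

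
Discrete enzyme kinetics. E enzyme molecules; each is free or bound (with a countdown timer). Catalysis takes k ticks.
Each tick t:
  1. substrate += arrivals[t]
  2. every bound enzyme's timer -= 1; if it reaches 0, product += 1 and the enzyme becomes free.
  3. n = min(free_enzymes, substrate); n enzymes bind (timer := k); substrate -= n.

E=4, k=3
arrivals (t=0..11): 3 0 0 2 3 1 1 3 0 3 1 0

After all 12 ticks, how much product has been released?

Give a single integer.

Answer: 11

Derivation:
t=0: arr=3 -> substrate=0 bound=3 product=0
t=1: arr=0 -> substrate=0 bound=3 product=0
t=2: arr=0 -> substrate=0 bound=3 product=0
t=3: arr=2 -> substrate=0 bound=2 product=3
t=4: arr=3 -> substrate=1 bound=4 product=3
t=5: arr=1 -> substrate=2 bound=4 product=3
t=6: arr=1 -> substrate=1 bound=4 product=5
t=7: arr=3 -> substrate=2 bound=4 product=7
t=8: arr=0 -> substrate=2 bound=4 product=7
t=9: arr=3 -> substrate=3 bound=4 product=9
t=10: arr=1 -> substrate=2 bound=4 product=11
t=11: arr=0 -> substrate=2 bound=4 product=11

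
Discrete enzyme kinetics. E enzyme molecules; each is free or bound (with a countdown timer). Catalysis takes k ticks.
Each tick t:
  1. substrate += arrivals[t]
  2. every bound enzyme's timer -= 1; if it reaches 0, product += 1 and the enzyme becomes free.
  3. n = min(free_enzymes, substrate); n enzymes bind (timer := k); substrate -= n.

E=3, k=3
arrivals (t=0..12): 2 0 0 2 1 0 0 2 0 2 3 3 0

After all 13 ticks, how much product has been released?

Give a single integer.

t=0: arr=2 -> substrate=0 bound=2 product=0
t=1: arr=0 -> substrate=0 bound=2 product=0
t=2: arr=0 -> substrate=0 bound=2 product=0
t=3: arr=2 -> substrate=0 bound=2 product=2
t=4: arr=1 -> substrate=0 bound=3 product=2
t=5: arr=0 -> substrate=0 bound=3 product=2
t=6: arr=0 -> substrate=0 bound=1 product=4
t=7: arr=2 -> substrate=0 bound=2 product=5
t=8: arr=0 -> substrate=0 bound=2 product=5
t=9: arr=2 -> substrate=1 bound=3 product=5
t=10: arr=3 -> substrate=2 bound=3 product=7
t=11: arr=3 -> substrate=5 bound=3 product=7
t=12: arr=0 -> substrate=4 bound=3 product=8

Answer: 8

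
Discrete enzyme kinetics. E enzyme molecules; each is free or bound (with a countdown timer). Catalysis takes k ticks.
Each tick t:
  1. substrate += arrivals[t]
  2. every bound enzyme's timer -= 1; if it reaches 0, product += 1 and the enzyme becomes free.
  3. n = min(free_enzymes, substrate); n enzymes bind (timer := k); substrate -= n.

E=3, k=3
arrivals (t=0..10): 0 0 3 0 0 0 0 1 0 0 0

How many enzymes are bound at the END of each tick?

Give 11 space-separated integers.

t=0: arr=0 -> substrate=0 bound=0 product=0
t=1: arr=0 -> substrate=0 bound=0 product=0
t=2: arr=3 -> substrate=0 bound=3 product=0
t=3: arr=0 -> substrate=0 bound=3 product=0
t=4: arr=0 -> substrate=0 bound=3 product=0
t=5: arr=0 -> substrate=0 bound=0 product=3
t=6: arr=0 -> substrate=0 bound=0 product=3
t=7: arr=1 -> substrate=0 bound=1 product=3
t=8: arr=0 -> substrate=0 bound=1 product=3
t=9: arr=0 -> substrate=0 bound=1 product=3
t=10: arr=0 -> substrate=0 bound=0 product=4

Answer: 0 0 3 3 3 0 0 1 1 1 0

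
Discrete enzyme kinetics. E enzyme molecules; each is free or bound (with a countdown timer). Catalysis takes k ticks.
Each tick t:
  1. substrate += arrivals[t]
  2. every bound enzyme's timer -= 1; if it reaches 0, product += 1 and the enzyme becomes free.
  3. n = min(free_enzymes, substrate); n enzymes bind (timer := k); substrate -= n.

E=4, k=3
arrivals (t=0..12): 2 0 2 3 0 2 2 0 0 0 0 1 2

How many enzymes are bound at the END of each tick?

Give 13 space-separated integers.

Answer: 2 2 4 4 4 4 4 4 3 1 1 1 3

Derivation:
t=0: arr=2 -> substrate=0 bound=2 product=0
t=1: arr=0 -> substrate=0 bound=2 product=0
t=2: arr=2 -> substrate=0 bound=4 product=0
t=3: arr=3 -> substrate=1 bound=4 product=2
t=4: arr=0 -> substrate=1 bound=4 product=2
t=5: arr=2 -> substrate=1 bound=4 product=4
t=6: arr=2 -> substrate=1 bound=4 product=6
t=7: arr=0 -> substrate=1 bound=4 product=6
t=8: arr=0 -> substrate=0 bound=3 product=8
t=9: arr=0 -> substrate=0 bound=1 product=10
t=10: arr=0 -> substrate=0 bound=1 product=10
t=11: arr=1 -> substrate=0 bound=1 product=11
t=12: arr=2 -> substrate=0 bound=3 product=11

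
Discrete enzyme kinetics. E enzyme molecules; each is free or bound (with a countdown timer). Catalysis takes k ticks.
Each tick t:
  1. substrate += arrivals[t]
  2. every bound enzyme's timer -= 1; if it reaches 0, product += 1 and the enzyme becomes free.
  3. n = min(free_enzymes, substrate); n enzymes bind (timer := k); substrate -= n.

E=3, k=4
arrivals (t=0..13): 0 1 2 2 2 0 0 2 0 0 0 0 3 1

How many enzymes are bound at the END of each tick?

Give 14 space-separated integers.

Answer: 0 1 3 3 3 3 3 3 3 3 3 3 3 3

Derivation:
t=0: arr=0 -> substrate=0 bound=0 product=0
t=1: arr=1 -> substrate=0 bound=1 product=0
t=2: arr=2 -> substrate=0 bound=3 product=0
t=3: arr=2 -> substrate=2 bound=3 product=0
t=4: arr=2 -> substrate=4 bound=3 product=0
t=5: arr=0 -> substrate=3 bound=3 product=1
t=6: arr=0 -> substrate=1 bound=3 product=3
t=7: arr=2 -> substrate=3 bound=3 product=3
t=8: arr=0 -> substrate=3 bound=3 product=3
t=9: arr=0 -> substrate=2 bound=3 product=4
t=10: arr=0 -> substrate=0 bound=3 product=6
t=11: arr=0 -> substrate=0 bound=3 product=6
t=12: arr=3 -> substrate=3 bound=3 product=6
t=13: arr=1 -> substrate=3 bound=3 product=7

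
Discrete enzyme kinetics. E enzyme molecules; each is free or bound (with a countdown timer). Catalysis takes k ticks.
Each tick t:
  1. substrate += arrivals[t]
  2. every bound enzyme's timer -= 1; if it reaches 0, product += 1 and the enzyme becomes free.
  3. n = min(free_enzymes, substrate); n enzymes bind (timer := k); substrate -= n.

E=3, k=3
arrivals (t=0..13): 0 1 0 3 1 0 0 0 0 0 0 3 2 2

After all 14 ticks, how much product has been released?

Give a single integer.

t=0: arr=0 -> substrate=0 bound=0 product=0
t=1: arr=1 -> substrate=0 bound=1 product=0
t=2: arr=0 -> substrate=0 bound=1 product=0
t=3: arr=3 -> substrate=1 bound=3 product=0
t=4: arr=1 -> substrate=1 bound=3 product=1
t=5: arr=0 -> substrate=1 bound=3 product=1
t=6: arr=0 -> substrate=0 bound=2 product=3
t=7: arr=0 -> substrate=0 bound=1 product=4
t=8: arr=0 -> substrate=0 bound=1 product=4
t=9: arr=0 -> substrate=0 bound=0 product=5
t=10: arr=0 -> substrate=0 bound=0 product=5
t=11: arr=3 -> substrate=0 bound=3 product=5
t=12: arr=2 -> substrate=2 bound=3 product=5
t=13: arr=2 -> substrate=4 bound=3 product=5

Answer: 5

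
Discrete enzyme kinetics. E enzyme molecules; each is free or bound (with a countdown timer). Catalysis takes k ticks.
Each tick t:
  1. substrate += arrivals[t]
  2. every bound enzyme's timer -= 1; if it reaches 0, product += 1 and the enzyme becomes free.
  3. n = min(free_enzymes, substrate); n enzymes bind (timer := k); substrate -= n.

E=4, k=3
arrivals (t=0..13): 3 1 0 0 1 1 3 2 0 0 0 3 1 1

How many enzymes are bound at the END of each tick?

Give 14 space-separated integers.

t=0: arr=3 -> substrate=0 bound=3 product=0
t=1: arr=1 -> substrate=0 bound=4 product=0
t=2: arr=0 -> substrate=0 bound=4 product=0
t=3: arr=0 -> substrate=0 bound=1 product=3
t=4: arr=1 -> substrate=0 bound=1 product=4
t=5: arr=1 -> substrate=0 bound=2 product=4
t=6: arr=3 -> substrate=1 bound=4 product=4
t=7: arr=2 -> substrate=2 bound=4 product=5
t=8: arr=0 -> substrate=1 bound=4 product=6
t=9: arr=0 -> substrate=0 bound=3 product=8
t=10: arr=0 -> substrate=0 bound=2 product=9
t=11: arr=3 -> substrate=0 bound=4 product=10
t=12: arr=1 -> substrate=0 bound=4 product=11
t=13: arr=1 -> substrate=1 bound=4 product=11

Answer: 3 4 4 1 1 2 4 4 4 3 2 4 4 4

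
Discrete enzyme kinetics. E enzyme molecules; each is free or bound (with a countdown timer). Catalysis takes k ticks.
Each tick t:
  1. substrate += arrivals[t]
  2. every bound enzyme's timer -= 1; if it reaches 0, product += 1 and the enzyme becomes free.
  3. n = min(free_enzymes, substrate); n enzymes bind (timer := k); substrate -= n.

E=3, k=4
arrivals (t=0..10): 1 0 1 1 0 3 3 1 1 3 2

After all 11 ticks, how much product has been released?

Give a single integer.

t=0: arr=1 -> substrate=0 bound=1 product=0
t=1: arr=0 -> substrate=0 bound=1 product=0
t=2: arr=1 -> substrate=0 bound=2 product=0
t=3: arr=1 -> substrate=0 bound=3 product=0
t=4: arr=0 -> substrate=0 bound=2 product=1
t=5: arr=3 -> substrate=2 bound=3 product=1
t=6: arr=3 -> substrate=4 bound=3 product=2
t=7: arr=1 -> substrate=4 bound=3 product=3
t=8: arr=1 -> substrate=5 bound=3 product=3
t=9: arr=3 -> substrate=7 bound=3 product=4
t=10: arr=2 -> substrate=8 bound=3 product=5

Answer: 5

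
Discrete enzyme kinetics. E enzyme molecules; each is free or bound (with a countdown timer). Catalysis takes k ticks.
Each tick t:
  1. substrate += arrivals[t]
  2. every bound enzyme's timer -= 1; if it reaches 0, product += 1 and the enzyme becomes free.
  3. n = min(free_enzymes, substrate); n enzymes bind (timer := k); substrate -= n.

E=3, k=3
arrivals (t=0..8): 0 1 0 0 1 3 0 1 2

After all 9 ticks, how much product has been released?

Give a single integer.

Answer: 4

Derivation:
t=0: arr=0 -> substrate=0 bound=0 product=0
t=1: arr=1 -> substrate=0 bound=1 product=0
t=2: arr=0 -> substrate=0 bound=1 product=0
t=3: arr=0 -> substrate=0 bound=1 product=0
t=4: arr=1 -> substrate=0 bound=1 product=1
t=5: arr=3 -> substrate=1 bound=3 product=1
t=6: arr=0 -> substrate=1 bound=3 product=1
t=7: arr=1 -> substrate=1 bound=3 product=2
t=8: arr=2 -> substrate=1 bound=3 product=4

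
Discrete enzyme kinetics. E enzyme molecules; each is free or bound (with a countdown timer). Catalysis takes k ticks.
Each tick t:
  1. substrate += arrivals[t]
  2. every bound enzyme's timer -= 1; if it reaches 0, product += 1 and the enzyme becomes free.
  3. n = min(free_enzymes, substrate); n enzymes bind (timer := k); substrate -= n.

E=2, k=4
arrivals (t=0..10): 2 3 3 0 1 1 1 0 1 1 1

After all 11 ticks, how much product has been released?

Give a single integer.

Answer: 4

Derivation:
t=0: arr=2 -> substrate=0 bound=2 product=0
t=1: arr=3 -> substrate=3 bound=2 product=0
t=2: arr=3 -> substrate=6 bound=2 product=0
t=3: arr=0 -> substrate=6 bound=2 product=0
t=4: arr=1 -> substrate=5 bound=2 product=2
t=5: arr=1 -> substrate=6 bound=2 product=2
t=6: arr=1 -> substrate=7 bound=2 product=2
t=7: arr=0 -> substrate=7 bound=2 product=2
t=8: arr=1 -> substrate=6 bound=2 product=4
t=9: arr=1 -> substrate=7 bound=2 product=4
t=10: arr=1 -> substrate=8 bound=2 product=4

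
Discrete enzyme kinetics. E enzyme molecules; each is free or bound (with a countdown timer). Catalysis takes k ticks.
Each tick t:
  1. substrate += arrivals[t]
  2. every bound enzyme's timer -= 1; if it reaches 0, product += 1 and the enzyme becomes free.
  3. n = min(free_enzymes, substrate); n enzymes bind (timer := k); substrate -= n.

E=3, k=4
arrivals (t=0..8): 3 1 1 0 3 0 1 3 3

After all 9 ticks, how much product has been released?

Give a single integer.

t=0: arr=3 -> substrate=0 bound=3 product=0
t=1: arr=1 -> substrate=1 bound=3 product=0
t=2: arr=1 -> substrate=2 bound=3 product=0
t=3: arr=0 -> substrate=2 bound=3 product=0
t=4: arr=3 -> substrate=2 bound=3 product=3
t=5: arr=0 -> substrate=2 bound=3 product=3
t=6: arr=1 -> substrate=3 bound=3 product=3
t=7: arr=3 -> substrate=6 bound=3 product=3
t=8: arr=3 -> substrate=6 bound=3 product=6

Answer: 6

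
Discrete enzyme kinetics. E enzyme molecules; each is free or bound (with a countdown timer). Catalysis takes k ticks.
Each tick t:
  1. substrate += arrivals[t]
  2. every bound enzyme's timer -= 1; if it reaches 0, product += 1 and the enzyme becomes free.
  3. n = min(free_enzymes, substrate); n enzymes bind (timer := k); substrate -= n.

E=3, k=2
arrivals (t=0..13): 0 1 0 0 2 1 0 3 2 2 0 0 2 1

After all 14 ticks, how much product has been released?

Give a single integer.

Answer: 11

Derivation:
t=0: arr=0 -> substrate=0 bound=0 product=0
t=1: arr=1 -> substrate=0 bound=1 product=0
t=2: arr=0 -> substrate=0 bound=1 product=0
t=3: arr=0 -> substrate=0 bound=0 product=1
t=4: arr=2 -> substrate=0 bound=2 product=1
t=5: arr=1 -> substrate=0 bound=3 product=1
t=6: arr=0 -> substrate=0 bound=1 product=3
t=7: arr=3 -> substrate=0 bound=3 product=4
t=8: arr=2 -> substrate=2 bound=3 product=4
t=9: arr=2 -> substrate=1 bound=3 product=7
t=10: arr=0 -> substrate=1 bound=3 product=7
t=11: arr=0 -> substrate=0 bound=1 product=10
t=12: arr=2 -> substrate=0 bound=3 product=10
t=13: arr=1 -> substrate=0 bound=3 product=11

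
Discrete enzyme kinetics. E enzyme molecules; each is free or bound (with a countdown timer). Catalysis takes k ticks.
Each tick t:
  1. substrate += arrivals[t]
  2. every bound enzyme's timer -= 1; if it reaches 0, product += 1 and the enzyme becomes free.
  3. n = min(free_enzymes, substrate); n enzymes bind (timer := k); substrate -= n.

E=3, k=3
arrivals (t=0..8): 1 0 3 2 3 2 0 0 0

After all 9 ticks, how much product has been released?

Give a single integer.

t=0: arr=1 -> substrate=0 bound=1 product=0
t=1: arr=0 -> substrate=0 bound=1 product=0
t=2: arr=3 -> substrate=1 bound=3 product=0
t=3: arr=2 -> substrate=2 bound=3 product=1
t=4: arr=3 -> substrate=5 bound=3 product=1
t=5: arr=2 -> substrate=5 bound=3 product=3
t=6: arr=0 -> substrate=4 bound=3 product=4
t=7: arr=0 -> substrate=4 bound=3 product=4
t=8: arr=0 -> substrate=2 bound=3 product=6

Answer: 6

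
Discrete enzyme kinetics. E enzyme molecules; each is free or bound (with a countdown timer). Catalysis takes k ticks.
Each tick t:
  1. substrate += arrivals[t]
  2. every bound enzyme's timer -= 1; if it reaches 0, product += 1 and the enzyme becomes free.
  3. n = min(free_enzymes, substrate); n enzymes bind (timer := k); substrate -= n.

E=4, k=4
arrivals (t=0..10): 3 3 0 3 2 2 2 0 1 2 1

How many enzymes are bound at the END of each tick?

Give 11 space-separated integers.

t=0: arr=3 -> substrate=0 bound=3 product=0
t=1: arr=3 -> substrate=2 bound=4 product=0
t=2: arr=0 -> substrate=2 bound=4 product=0
t=3: arr=3 -> substrate=5 bound=4 product=0
t=4: arr=2 -> substrate=4 bound=4 product=3
t=5: arr=2 -> substrate=5 bound=4 product=4
t=6: arr=2 -> substrate=7 bound=4 product=4
t=7: arr=0 -> substrate=7 bound=4 product=4
t=8: arr=1 -> substrate=5 bound=4 product=7
t=9: arr=2 -> substrate=6 bound=4 product=8
t=10: arr=1 -> substrate=7 bound=4 product=8

Answer: 3 4 4 4 4 4 4 4 4 4 4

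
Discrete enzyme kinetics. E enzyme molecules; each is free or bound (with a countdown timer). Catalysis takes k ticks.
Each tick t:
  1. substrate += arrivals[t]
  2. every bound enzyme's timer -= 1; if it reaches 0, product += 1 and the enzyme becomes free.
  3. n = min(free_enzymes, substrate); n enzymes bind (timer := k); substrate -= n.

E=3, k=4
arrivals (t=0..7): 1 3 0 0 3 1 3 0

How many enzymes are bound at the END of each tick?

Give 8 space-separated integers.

t=0: arr=1 -> substrate=0 bound=1 product=0
t=1: arr=3 -> substrate=1 bound=3 product=0
t=2: arr=0 -> substrate=1 bound=3 product=0
t=3: arr=0 -> substrate=1 bound=3 product=0
t=4: arr=3 -> substrate=3 bound=3 product=1
t=5: arr=1 -> substrate=2 bound=3 product=3
t=6: arr=3 -> substrate=5 bound=3 product=3
t=7: arr=0 -> substrate=5 bound=3 product=3

Answer: 1 3 3 3 3 3 3 3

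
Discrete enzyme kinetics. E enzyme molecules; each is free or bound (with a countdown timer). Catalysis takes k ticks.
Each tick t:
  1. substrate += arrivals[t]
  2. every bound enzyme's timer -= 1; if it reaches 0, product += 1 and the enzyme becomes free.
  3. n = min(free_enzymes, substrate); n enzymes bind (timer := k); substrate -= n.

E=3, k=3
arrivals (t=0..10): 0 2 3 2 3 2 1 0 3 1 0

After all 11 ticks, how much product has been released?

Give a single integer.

t=0: arr=0 -> substrate=0 bound=0 product=0
t=1: arr=2 -> substrate=0 bound=2 product=0
t=2: arr=3 -> substrate=2 bound=3 product=0
t=3: arr=2 -> substrate=4 bound=3 product=0
t=4: arr=3 -> substrate=5 bound=3 product=2
t=5: arr=2 -> substrate=6 bound=3 product=3
t=6: arr=1 -> substrate=7 bound=3 product=3
t=7: arr=0 -> substrate=5 bound=3 product=5
t=8: arr=3 -> substrate=7 bound=3 product=6
t=9: arr=1 -> substrate=8 bound=3 product=6
t=10: arr=0 -> substrate=6 bound=3 product=8

Answer: 8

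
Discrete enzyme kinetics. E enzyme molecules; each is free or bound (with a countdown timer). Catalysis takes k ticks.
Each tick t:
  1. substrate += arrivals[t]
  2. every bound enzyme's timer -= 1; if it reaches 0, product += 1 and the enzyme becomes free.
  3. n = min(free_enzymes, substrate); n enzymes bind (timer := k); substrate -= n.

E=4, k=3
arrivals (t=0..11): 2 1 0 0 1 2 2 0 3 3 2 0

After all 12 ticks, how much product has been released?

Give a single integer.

t=0: arr=2 -> substrate=0 bound=2 product=0
t=1: arr=1 -> substrate=0 bound=3 product=0
t=2: arr=0 -> substrate=0 bound=3 product=0
t=3: arr=0 -> substrate=0 bound=1 product=2
t=4: arr=1 -> substrate=0 bound=1 product=3
t=5: arr=2 -> substrate=0 bound=3 product=3
t=6: arr=2 -> substrate=1 bound=4 product=3
t=7: arr=0 -> substrate=0 bound=4 product=4
t=8: arr=3 -> substrate=1 bound=4 product=6
t=9: arr=3 -> substrate=3 bound=4 product=7
t=10: arr=2 -> substrate=4 bound=4 product=8
t=11: arr=0 -> substrate=2 bound=4 product=10

Answer: 10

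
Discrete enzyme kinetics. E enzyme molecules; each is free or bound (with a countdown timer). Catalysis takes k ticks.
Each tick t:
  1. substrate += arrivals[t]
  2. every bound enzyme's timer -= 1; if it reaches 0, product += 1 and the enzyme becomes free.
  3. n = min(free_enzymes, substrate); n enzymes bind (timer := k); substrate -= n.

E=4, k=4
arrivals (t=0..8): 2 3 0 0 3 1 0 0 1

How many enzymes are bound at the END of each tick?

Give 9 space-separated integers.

t=0: arr=2 -> substrate=0 bound=2 product=0
t=1: arr=3 -> substrate=1 bound=4 product=0
t=2: arr=0 -> substrate=1 bound=4 product=0
t=3: arr=0 -> substrate=1 bound=4 product=0
t=4: arr=3 -> substrate=2 bound=4 product=2
t=5: arr=1 -> substrate=1 bound=4 product=4
t=6: arr=0 -> substrate=1 bound=4 product=4
t=7: arr=0 -> substrate=1 bound=4 product=4
t=8: arr=1 -> substrate=0 bound=4 product=6

Answer: 2 4 4 4 4 4 4 4 4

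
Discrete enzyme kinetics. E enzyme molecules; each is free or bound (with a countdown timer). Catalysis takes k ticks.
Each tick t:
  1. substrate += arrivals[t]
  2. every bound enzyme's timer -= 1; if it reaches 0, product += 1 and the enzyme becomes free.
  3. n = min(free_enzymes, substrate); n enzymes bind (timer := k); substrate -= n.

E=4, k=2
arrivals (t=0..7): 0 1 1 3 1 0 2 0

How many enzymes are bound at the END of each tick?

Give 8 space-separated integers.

t=0: arr=0 -> substrate=0 bound=0 product=0
t=1: arr=1 -> substrate=0 bound=1 product=0
t=2: arr=1 -> substrate=0 bound=2 product=0
t=3: arr=3 -> substrate=0 bound=4 product=1
t=4: arr=1 -> substrate=0 bound=4 product=2
t=5: arr=0 -> substrate=0 bound=1 product=5
t=6: arr=2 -> substrate=0 bound=2 product=6
t=7: arr=0 -> substrate=0 bound=2 product=6

Answer: 0 1 2 4 4 1 2 2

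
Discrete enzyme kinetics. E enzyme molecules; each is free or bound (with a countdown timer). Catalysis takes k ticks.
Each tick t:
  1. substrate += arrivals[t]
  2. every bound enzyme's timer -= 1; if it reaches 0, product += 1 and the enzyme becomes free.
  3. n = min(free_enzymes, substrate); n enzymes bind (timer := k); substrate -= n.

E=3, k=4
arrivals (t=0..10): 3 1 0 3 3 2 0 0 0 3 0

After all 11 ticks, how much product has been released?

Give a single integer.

Answer: 6

Derivation:
t=0: arr=3 -> substrate=0 bound=3 product=0
t=1: arr=1 -> substrate=1 bound=3 product=0
t=2: arr=0 -> substrate=1 bound=3 product=0
t=3: arr=3 -> substrate=4 bound=3 product=0
t=4: arr=3 -> substrate=4 bound=3 product=3
t=5: arr=2 -> substrate=6 bound=3 product=3
t=6: arr=0 -> substrate=6 bound=3 product=3
t=7: arr=0 -> substrate=6 bound=3 product=3
t=8: arr=0 -> substrate=3 bound=3 product=6
t=9: arr=3 -> substrate=6 bound=3 product=6
t=10: arr=0 -> substrate=6 bound=3 product=6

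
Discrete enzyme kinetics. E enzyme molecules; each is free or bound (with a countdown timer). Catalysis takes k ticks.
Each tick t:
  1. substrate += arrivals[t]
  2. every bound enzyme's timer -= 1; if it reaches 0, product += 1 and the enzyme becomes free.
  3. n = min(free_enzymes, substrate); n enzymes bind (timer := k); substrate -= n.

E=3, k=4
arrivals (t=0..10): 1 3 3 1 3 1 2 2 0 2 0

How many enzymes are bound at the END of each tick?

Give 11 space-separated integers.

t=0: arr=1 -> substrate=0 bound=1 product=0
t=1: arr=3 -> substrate=1 bound=3 product=0
t=2: arr=3 -> substrate=4 bound=3 product=0
t=3: arr=1 -> substrate=5 bound=3 product=0
t=4: arr=3 -> substrate=7 bound=3 product=1
t=5: arr=1 -> substrate=6 bound=3 product=3
t=6: arr=2 -> substrate=8 bound=3 product=3
t=7: arr=2 -> substrate=10 bound=3 product=3
t=8: arr=0 -> substrate=9 bound=3 product=4
t=9: arr=2 -> substrate=9 bound=3 product=6
t=10: arr=0 -> substrate=9 bound=3 product=6

Answer: 1 3 3 3 3 3 3 3 3 3 3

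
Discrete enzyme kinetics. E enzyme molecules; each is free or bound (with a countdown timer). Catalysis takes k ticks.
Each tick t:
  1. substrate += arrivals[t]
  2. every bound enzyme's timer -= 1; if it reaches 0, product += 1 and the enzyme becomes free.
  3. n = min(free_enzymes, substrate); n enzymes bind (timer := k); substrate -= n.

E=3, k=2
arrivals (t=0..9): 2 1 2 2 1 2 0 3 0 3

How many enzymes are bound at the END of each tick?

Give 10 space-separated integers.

t=0: arr=2 -> substrate=0 bound=2 product=0
t=1: arr=1 -> substrate=0 bound=3 product=0
t=2: arr=2 -> substrate=0 bound=3 product=2
t=3: arr=2 -> substrate=1 bound=3 product=3
t=4: arr=1 -> substrate=0 bound=3 product=5
t=5: arr=2 -> substrate=1 bound=3 product=6
t=6: arr=0 -> substrate=0 bound=2 product=8
t=7: arr=3 -> substrate=1 bound=3 product=9
t=8: arr=0 -> substrate=0 bound=3 product=10
t=9: arr=3 -> substrate=1 bound=3 product=12

Answer: 2 3 3 3 3 3 2 3 3 3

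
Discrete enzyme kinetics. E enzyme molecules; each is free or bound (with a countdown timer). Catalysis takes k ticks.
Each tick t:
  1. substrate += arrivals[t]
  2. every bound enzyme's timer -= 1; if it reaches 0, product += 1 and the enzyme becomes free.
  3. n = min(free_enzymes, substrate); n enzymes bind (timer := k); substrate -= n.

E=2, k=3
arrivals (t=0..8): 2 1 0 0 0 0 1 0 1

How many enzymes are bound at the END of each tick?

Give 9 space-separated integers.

Answer: 2 2 2 1 1 1 1 1 2

Derivation:
t=0: arr=2 -> substrate=0 bound=2 product=0
t=1: arr=1 -> substrate=1 bound=2 product=0
t=2: arr=0 -> substrate=1 bound=2 product=0
t=3: arr=0 -> substrate=0 bound=1 product=2
t=4: arr=0 -> substrate=0 bound=1 product=2
t=5: arr=0 -> substrate=0 bound=1 product=2
t=6: arr=1 -> substrate=0 bound=1 product=3
t=7: arr=0 -> substrate=0 bound=1 product=3
t=8: arr=1 -> substrate=0 bound=2 product=3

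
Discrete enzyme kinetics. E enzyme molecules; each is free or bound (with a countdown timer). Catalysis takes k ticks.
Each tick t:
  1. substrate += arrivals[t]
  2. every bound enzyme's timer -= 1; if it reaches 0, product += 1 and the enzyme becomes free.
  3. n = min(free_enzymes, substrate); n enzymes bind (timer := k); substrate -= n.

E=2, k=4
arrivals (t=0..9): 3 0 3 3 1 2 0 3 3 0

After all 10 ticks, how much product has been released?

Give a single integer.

Answer: 4

Derivation:
t=0: arr=3 -> substrate=1 bound=2 product=0
t=1: arr=0 -> substrate=1 bound=2 product=0
t=2: arr=3 -> substrate=4 bound=2 product=0
t=3: arr=3 -> substrate=7 bound=2 product=0
t=4: arr=1 -> substrate=6 bound=2 product=2
t=5: arr=2 -> substrate=8 bound=2 product=2
t=6: arr=0 -> substrate=8 bound=2 product=2
t=7: arr=3 -> substrate=11 bound=2 product=2
t=8: arr=3 -> substrate=12 bound=2 product=4
t=9: arr=0 -> substrate=12 bound=2 product=4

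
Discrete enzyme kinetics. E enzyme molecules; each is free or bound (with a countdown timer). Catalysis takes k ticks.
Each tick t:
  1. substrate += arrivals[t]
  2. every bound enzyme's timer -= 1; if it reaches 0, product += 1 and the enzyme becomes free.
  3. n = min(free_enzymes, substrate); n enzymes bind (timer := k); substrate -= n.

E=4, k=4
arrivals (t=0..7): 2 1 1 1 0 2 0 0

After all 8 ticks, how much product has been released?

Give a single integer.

t=0: arr=2 -> substrate=0 bound=2 product=0
t=1: arr=1 -> substrate=0 bound=3 product=0
t=2: arr=1 -> substrate=0 bound=4 product=0
t=3: arr=1 -> substrate=1 bound=4 product=0
t=4: arr=0 -> substrate=0 bound=3 product=2
t=5: arr=2 -> substrate=0 bound=4 product=3
t=6: arr=0 -> substrate=0 bound=3 product=4
t=7: arr=0 -> substrate=0 bound=3 product=4

Answer: 4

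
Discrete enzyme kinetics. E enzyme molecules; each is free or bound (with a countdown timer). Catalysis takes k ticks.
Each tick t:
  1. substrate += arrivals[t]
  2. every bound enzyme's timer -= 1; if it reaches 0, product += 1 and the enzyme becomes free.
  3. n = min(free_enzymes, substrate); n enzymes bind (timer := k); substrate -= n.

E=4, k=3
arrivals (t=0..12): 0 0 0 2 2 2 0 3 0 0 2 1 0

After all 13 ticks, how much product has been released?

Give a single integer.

Answer: 9

Derivation:
t=0: arr=0 -> substrate=0 bound=0 product=0
t=1: arr=0 -> substrate=0 bound=0 product=0
t=2: arr=0 -> substrate=0 bound=0 product=0
t=3: arr=2 -> substrate=0 bound=2 product=0
t=4: arr=2 -> substrate=0 bound=4 product=0
t=5: arr=2 -> substrate=2 bound=4 product=0
t=6: arr=0 -> substrate=0 bound=4 product=2
t=7: arr=3 -> substrate=1 bound=4 product=4
t=8: arr=0 -> substrate=1 bound=4 product=4
t=9: arr=0 -> substrate=0 bound=3 product=6
t=10: arr=2 -> substrate=0 bound=3 product=8
t=11: arr=1 -> substrate=0 bound=4 product=8
t=12: arr=0 -> substrate=0 bound=3 product=9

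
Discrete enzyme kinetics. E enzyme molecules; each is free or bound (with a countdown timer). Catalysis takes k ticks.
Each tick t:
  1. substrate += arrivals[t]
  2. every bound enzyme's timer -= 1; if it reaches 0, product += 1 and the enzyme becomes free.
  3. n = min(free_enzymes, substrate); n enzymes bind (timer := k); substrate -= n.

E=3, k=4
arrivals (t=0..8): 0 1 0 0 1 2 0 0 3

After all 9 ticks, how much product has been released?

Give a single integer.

Answer: 2

Derivation:
t=0: arr=0 -> substrate=0 bound=0 product=0
t=1: arr=1 -> substrate=0 bound=1 product=0
t=2: arr=0 -> substrate=0 bound=1 product=0
t=3: arr=0 -> substrate=0 bound=1 product=0
t=4: arr=1 -> substrate=0 bound=2 product=0
t=5: arr=2 -> substrate=0 bound=3 product=1
t=6: arr=0 -> substrate=0 bound=3 product=1
t=7: arr=0 -> substrate=0 bound=3 product=1
t=8: arr=3 -> substrate=2 bound=3 product=2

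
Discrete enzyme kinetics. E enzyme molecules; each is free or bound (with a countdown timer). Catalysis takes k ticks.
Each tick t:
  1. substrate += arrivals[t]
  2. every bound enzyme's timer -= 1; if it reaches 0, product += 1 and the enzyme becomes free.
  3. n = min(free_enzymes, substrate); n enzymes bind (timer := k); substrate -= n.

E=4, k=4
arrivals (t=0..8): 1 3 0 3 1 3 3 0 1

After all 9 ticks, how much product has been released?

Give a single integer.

Answer: 5

Derivation:
t=0: arr=1 -> substrate=0 bound=1 product=0
t=1: arr=3 -> substrate=0 bound=4 product=0
t=2: arr=0 -> substrate=0 bound=4 product=0
t=3: arr=3 -> substrate=3 bound=4 product=0
t=4: arr=1 -> substrate=3 bound=4 product=1
t=5: arr=3 -> substrate=3 bound=4 product=4
t=6: arr=3 -> substrate=6 bound=4 product=4
t=7: arr=0 -> substrate=6 bound=4 product=4
t=8: arr=1 -> substrate=6 bound=4 product=5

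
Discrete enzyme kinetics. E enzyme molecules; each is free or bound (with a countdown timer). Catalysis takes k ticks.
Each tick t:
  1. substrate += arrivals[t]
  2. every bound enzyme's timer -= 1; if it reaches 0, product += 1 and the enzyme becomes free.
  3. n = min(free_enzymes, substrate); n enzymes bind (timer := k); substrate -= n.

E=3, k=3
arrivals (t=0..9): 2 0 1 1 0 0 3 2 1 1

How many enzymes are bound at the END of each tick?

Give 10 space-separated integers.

t=0: arr=2 -> substrate=0 bound=2 product=0
t=1: arr=0 -> substrate=0 bound=2 product=0
t=2: arr=1 -> substrate=0 bound=3 product=0
t=3: arr=1 -> substrate=0 bound=2 product=2
t=4: arr=0 -> substrate=0 bound=2 product=2
t=5: arr=0 -> substrate=0 bound=1 product=3
t=6: arr=3 -> substrate=0 bound=3 product=4
t=7: arr=2 -> substrate=2 bound=3 product=4
t=8: arr=1 -> substrate=3 bound=3 product=4
t=9: arr=1 -> substrate=1 bound=3 product=7

Answer: 2 2 3 2 2 1 3 3 3 3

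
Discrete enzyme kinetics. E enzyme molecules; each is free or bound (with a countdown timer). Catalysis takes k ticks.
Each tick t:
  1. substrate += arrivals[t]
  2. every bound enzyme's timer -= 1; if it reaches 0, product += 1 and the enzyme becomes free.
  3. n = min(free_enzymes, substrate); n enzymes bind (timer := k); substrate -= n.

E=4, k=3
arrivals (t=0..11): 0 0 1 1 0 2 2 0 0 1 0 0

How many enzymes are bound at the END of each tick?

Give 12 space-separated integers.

Answer: 0 0 1 2 2 3 4 4 2 1 1 1

Derivation:
t=0: arr=0 -> substrate=0 bound=0 product=0
t=1: arr=0 -> substrate=0 bound=0 product=0
t=2: arr=1 -> substrate=0 bound=1 product=0
t=3: arr=1 -> substrate=0 bound=2 product=0
t=4: arr=0 -> substrate=0 bound=2 product=0
t=5: arr=2 -> substrate=0 bound=3 product=1
t=6: arr=2 -> substrate=0 bound=4 product=2
t=7: arr=0 -> substrate=0 bound=4 product=2
t=8: arr=0 -> substrate=0 bound=2 product=4
t=9: arr=1 -> substrate=0 bound=1 product=6
t=10: arr=0 -> substrate=0 bound=1 product=6
t=11: arr=0 -> substrate=0 bound=1 product=6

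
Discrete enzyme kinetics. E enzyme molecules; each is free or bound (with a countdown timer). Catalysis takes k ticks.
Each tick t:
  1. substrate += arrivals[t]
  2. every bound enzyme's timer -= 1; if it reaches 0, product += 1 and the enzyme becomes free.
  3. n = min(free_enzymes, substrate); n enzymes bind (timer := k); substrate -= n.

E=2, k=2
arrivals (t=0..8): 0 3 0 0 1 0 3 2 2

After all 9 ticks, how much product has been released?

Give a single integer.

t=0: arr=0 -> substrate=0 bound=0 product=0
t=1: arr=3 -> substrate=1 bound=2 product=0
t=2: arr=0 -> substrate=1 bound=2 product=0
t=3: arr=0 -> substrate=0 bound=1 product=2
t=4: arr=1 -> substrate=0 bound=2 product=2
t=5: arr=0 -> substrate=0 bound=1 product=3
t=6: arr=3 -> substrate=1 bound=2 product=4
t=7: arr=2 -> substrate=3 bound=2 product=4
t=8: arr=2 -> substrate=3 bound=2 product=6

Answer: 6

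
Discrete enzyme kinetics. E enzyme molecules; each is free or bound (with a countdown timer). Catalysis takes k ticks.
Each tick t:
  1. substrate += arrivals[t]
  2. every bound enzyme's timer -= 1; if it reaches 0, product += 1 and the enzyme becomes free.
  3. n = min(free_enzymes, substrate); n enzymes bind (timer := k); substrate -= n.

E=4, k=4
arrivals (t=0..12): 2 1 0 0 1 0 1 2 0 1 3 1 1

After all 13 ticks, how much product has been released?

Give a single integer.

Answer: 7

Derivation:
t=0: arr=2 -> substrate=0 bound=2 product=0
t=1: arr=1 -> substrate=0 bound=3 product=0
t=2: arr=0 -> substrate=0 bound=3 product=0
t=3: arr=0 -> substrate=0 bound=3 product=0
t=4: arr=1 -> substrate=0 bound=2 product=2
t=5: arr=0 -> substrate=0 bound=1 product=3
t=6: arr=1 -> substrate=0 bound=2 product=3
t=7: arr=2 -> substrate=0 bound=4 product=3
t=8: arr=0 -> substrate=0 bound=3 product=4
t=9: arr=1 -> substrate=0 bound=4 product=4
t=10: arr=3 -> substrate=2 bound=4 product=5
t=11: arr=1 -> substrate=1 bound=4 product=7
t=12: arr=1 -> substrate=2 bound=4 product=7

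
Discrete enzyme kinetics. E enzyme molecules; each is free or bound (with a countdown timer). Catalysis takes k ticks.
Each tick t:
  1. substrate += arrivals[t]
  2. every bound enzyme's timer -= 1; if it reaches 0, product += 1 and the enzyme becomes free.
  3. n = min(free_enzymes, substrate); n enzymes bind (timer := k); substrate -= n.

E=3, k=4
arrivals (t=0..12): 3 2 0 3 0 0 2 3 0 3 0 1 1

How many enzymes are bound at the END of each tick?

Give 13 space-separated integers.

Answer: 3 3 3 3 3 3 3 3 3 3 3 3 3

Derivation:
t=0: arr=3 -> substrate=0 bound=3 product=0
t=1: arr=2 -> substrate=2 bound=3 product=0
t=2: arr=0 -> substrate=2 bound=3 product=0
t=3: arr=3 -> substrate=5 bound=3 product=0
t=4: arr=0 -> substrate=2 bound=3 product=3
t=5: arr=0 -> substrate=2 bound=3 product=3
t=6: arr=2 -> substrate=4 bound=3 product=3
t=7: arr=3 -> substrate=7 bound=3 product=3
t=8: arr=0 -> substrate=4 bound=3 product=6
t=9: arr=3 -> substrate=7 bound=3 product=6
t=10: arr=0 -> substrate=7 bound=3 product=6
t=11: arr=1 -> substrate=8 bound=3 product=6
t=12: arr=1 -> substrate=6 bound=3 product=9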